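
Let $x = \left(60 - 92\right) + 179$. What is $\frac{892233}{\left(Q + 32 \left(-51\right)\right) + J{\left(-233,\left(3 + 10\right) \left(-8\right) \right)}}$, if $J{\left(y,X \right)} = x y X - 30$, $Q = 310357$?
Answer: $\frac{892233}{3870799} \approx 0.2305$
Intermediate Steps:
$x = 147$ ($x = -32 + 179 = 147$)
$J{\left(y,X \right)} = -30 + 147 X y$ ($J{\left(y,X \right)} = 147 y X - 30 = 147 X y - 30 = -30 + 147 X y$)
$\frac{892233}{\left(Q + 32 \left(-51\right)\right) + J{\left(-233,\left(3 + 10\right) \left(-8\right) \right)}} = \frac{892233}{\left(310357 + 32 \left(-51\right)\right) - \left(30 - 147 \left(3 + 10\right) \left(-8\right) \left(-233\right)\right)} = \frac{892233}{\left(310357 - 1632\right) - \left(30 - 147 \cdot 13 \left(-8\right) \left(-233\right)\right)} = \frac{892233}{308725 - \left(30 + 15288 \left(-233\right)\right)} = \frac{892233}{308725 + \left(-30 + 3562104\right)} = \frac{892233}{308725 + 3562074} = \frac{892233}{3870799}$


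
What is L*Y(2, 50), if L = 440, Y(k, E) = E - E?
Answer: 0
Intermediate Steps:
Y(k, E) = 0
L*Y(2, 50) = 440*0 = 0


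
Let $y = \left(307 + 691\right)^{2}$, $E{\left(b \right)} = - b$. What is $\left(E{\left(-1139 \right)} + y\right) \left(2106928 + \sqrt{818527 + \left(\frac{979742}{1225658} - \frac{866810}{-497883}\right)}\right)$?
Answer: $2100908506704 + \frac{94966 \sqrt{19050552645394361805204962226}}{14529387667} \approx 2.1018 \cdot 10^{12}$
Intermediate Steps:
$y = 996004$ ($y = 998^{2} = 996004$)
$\left(E{\left(-1139 \right)} + y\right) \left(2106928 + \sqrt{818527 + \left(\frac{979742}{1225658} - \frac{866810}{-497883}\right)}\right) = \left(\left(-1\right) \left(-1139\right) + 996004\right) \left(2106928 + \sqrt{818527 + \left(\frac{979742}{1225658} - \frac{866810}{-497883}\right)}\right) = \left(1139 + 996004\right) \left(2106928 + \sqrt{818527 + \left(979742 \cdot \frac{1}{1225658} - - \frac{866810}{497883}\right)}\right) = 997143 \left(2106928 + \sqrt{818527 + \left(\frac{489871}{612829} + \frac{866810}{497883}\right)}\right) = 997143 \left(2106928 + \sqrt{818527 + \frac{775104748583}{305117141007}}\right) = 997143 \left(2106928 + \sqrt{\frac{249747393181785272}{305117141007}}\right) = 997143 \left(2106928 + \frac{2 \sqrt{19050552645394361805204962226}}{305117141007}\right) = 2100908506704 + \frac{94966 \sqrt{19050552645394361805204962226}}{14529387667}$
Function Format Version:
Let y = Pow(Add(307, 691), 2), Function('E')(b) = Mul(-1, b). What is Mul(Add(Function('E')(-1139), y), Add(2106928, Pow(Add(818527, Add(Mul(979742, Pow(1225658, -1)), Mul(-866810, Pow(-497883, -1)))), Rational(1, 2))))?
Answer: Add(2100908506704, Mul(Rational(94966, 14529387667), Pow(19050552645394361805204962226, Rational(1, 2)))) ≈ 2.1018e+12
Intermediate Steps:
y = 996004 (y = Pow(998, 2) = 996004)
Mul(Add(Function('E')(-1139), y), Add(2106928, Pow(Add(818527, Add(Mul(979742, Pow(1225658, -1)), Mul(-866810, Pow(-497883, -1)))), Rational(1, 2)))) = Mul(Add(Mul(-1, -1139), 996004), Add(2106928, Pow(Add(818527, Add(Mul(979742, Pow(1225658, -1)), Mul(-866810, Pow(-497883, -1)))), Rational(1, 2)))) = Mul(Add(1139, 996004), Add(2106928, Pow(Add(818527, Add(Mul(979742, Rational(1, 1225658)), Mul(-866810, Rational(-1, 497883)))), Rational(1, 2)))) = Mul(997143, Add(2106928, Pow(Add(818527, Add(Rational(489871, 612829), Rational(866810, 497883))), Rational(1, 2)))) = Mul(997143, Add(2106928, Pow(Add(818527, Rational(775104748583, 305117141007)), Rational(1, 2)))) = Mul(997143, Add(2106928, Pow(Rational(249747393181785272, 305117141007), Rational(1, 2)))) = Mul(997143, Add(2106928, Mul(Rational(2, 305117141007), Pow(19050552645394361805204962226, Rational(1, 2))))) = Add(2100908506704, Mul(Rational(94966, 14529387667), Pow(19050552645394361805204962226, Rational(1, 2))))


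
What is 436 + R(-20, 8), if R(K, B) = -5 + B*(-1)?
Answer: 423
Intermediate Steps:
R(K, B) = -5 - B
436 + R(-20, 8) = 436 + (-5 - 1*8) = 436 + (-5 - 8) = 436 - 13 = 423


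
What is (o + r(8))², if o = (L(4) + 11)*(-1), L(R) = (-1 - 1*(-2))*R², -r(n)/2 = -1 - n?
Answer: 81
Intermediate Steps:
r(n) = 2 + 2*n (r(n) = -2*(-1 - n) = 2 + 2*n)
L(R) = R² (L(R) = (-1 + 2)*R² = 1*R² = R²)
o = -27 (o = (4² + 11)*(-1) = (16 + 11)*(-1) = 27*(-1) = -27)
(o + r(8))² = (-27 + (2 + 2*8))² = (-27 + (2 + 16))² = (-27 + 18)² = (-9)² = 81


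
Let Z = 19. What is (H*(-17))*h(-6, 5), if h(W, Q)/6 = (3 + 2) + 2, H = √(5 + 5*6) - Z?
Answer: 13566 - 714*√35 ≈ 9341.9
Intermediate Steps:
H = -19 + √35 (H = √(5 + 5*6) - 1*19 = √(5 + 30) - 19 = √35 - 19 = -19 + √35 ≈ -13.084)
h(W, Q) = 42 (h(W, Q) = 6*((3 + 2) + 2) = 6*(5 + 2) = 6*7 = 42)
(H*(-17))*h(-6, 5) = ((-19 + √35)*(-17))*42 = (323 - 17*√35)*42 = 13566 - 714*√35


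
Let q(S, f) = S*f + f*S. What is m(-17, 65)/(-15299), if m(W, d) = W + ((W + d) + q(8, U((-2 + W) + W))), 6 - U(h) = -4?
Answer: -191/15299 ≈ -0.012484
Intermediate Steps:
U(h) = 10 (U(h) = 6 - 1*(-4) = 6 + 4 = 10)
q(S, f) = 2*S*f (q(S, f) = S*f + S*f = 2*S*f)
m(W, d) = 160 + d + 2*W (m(W, d) = W + ((W + d) + 2*8*10) = W + ((W + d) + 160) = W + (160 + W + d) = 160 + d + 2*W)
m(-17, 65)/(-15299) = (160 + 65 + 2*(-17))/(-15299) = (160 + 65 - 34)*(-1/15299) = 191*(-1/15299) = -191/15299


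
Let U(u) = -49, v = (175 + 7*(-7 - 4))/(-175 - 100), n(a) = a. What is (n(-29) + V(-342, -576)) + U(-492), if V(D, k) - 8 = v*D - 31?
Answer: 5741/275 ≈ 20.876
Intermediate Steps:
v = -98/275 (v = (175 + 7*(-11))/(-275) = (175 - 77)*(-1/275) = 98*(-1/275) = -98/275 ≈ -0.35636)
V(D, k) = -23 - 98*D/275 (V(D, k) = 8 + (-98*D/275 - 31) = 8 + (-31 - 98*D/275) = -23 - 98*D/275)
(n(-29) + V(-342, -576)) + U(-492) = (-29 + (-23 - 98/275*(-342))) - 49 = (-29 + (-23 + 33516/275)) - 49 = (-29 + 27191/275) - 49 = 19216/275 - 49 = 5741/275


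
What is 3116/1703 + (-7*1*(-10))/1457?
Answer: 4659222/2481271 ≈ 1.8778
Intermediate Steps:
3116/1703 + (-7*1*(-10))/1457 = 3116*(1/1703) - 7*(-10)*(1/1457) = 3116/1703 + 70*(1/1457) = 3116/1703 + 70/1457 = 4659222/2481271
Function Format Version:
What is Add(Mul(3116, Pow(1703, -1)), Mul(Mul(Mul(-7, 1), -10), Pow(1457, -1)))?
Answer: Rational(4659222, 2481271) ≈ 1.8778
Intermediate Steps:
Add(Mul(3116, Pow(1703, -1)), Mul(Mul(Mul(-7, 1), -10), Pow(1457, -1))) = Add(Mul(3116, Rational(1, 1703)), Mul(Mul(-7, -10), Rational(1, 1457))) = Add(Rational(3116, 1703), Mul(70, Rational(1, 1457))) = Add(Rational(3116, 1703), Rational(70, 1457)) = Rational(4659222, 2481271)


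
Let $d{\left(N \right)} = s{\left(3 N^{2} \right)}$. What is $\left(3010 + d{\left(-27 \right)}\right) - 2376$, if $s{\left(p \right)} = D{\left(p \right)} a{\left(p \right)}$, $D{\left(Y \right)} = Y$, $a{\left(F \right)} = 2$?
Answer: $5008$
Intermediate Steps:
$s{\left(p \right)} = 2 p$ ($s{\left(p \right)} = p 2 = 2 p$)
$d{\left(N \right)} = 6 N^{2}$ ($d{\left(N \right)} = 2 \cdot 3 N^{2} = 6 N^{2}$)
$\left(3010 + d{\left(-27 \right)}\right) - 2376 = \left(3010 + 6 \left(-27\right)^{2}\right) - 2376 = \left(3010 + 6 \cdot 729\right) - 2376 = \left(3010 + 4374\right) - 2376 = 7384 - 2376 = 5008$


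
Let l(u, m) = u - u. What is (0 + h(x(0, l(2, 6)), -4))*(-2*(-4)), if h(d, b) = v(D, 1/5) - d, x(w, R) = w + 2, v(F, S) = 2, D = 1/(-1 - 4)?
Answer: 0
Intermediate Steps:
D = -⅕ (D = 1/(-5) = -⅕ ≈ -0.20000)
l(u, m) = 0
x(w, R) = 2 + w
h(d, b) = 2 - d
(0 + h(x(0, l(2, 6)), -4))*(-2*(-4)) = (0 + (2 - (2 + 0)))*(-2*(-4)) = (0 + (2 - 1*2))*8 = (0 + (2 - 2))*8 = (0 + 0)*8 = 0*8 = 0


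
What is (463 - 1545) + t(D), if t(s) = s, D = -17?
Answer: -1099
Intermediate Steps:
(463 - 1545) + t(D) = (463 - 1545) - 17 = -1082 - 17 = -1099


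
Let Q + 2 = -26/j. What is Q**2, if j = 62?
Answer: 5625/961 ≈ 5.8533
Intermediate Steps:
Q = -75/31 (Q = -2 - 26/62 = -2 - 26*1/62 = -2 - 13/31 = -75/31 ≈ -2.4194)
Q**2 = (-75/31)**2 = 5625/961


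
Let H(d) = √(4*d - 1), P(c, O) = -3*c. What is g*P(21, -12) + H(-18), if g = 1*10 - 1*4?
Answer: -378 + I*√73 ≈ -378.0 + 8.544*I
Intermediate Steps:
H(d) = √(-1 + 4*d)
g = 6 (g = 10 - 4 = 6)
g*P(21, -12) + H(-18) = 6*(-3*21) + √(-1 + 4*(-18)) = 6*(-63) + √(-1 - 72) = -378 + √(-73) = -378 + I*√73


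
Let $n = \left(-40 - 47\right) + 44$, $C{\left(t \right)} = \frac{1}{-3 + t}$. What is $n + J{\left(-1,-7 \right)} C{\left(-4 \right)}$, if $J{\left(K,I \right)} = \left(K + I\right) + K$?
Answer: $- \frac{292}{7} \approx -41.714$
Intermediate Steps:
$n = -43$ ($n = -87 + 44 = -43$)
$J{\left(K,I \right)} = I + 2 K$ ($J{\left(K,I \right)} = \left(I + K\right) + K = I + 2 K$)
$n + J{\left(-1,-7 \right)} C{\left(-4 \right)} = -43 + \frac{-7 + 2 \left(-1\right)}{-3 - 4} = -43 + \frac{-7 - 2}{-7} = -43 - - \frac{9}{7} = -43 + \frac{9}{7} = - \frac{292}{7}$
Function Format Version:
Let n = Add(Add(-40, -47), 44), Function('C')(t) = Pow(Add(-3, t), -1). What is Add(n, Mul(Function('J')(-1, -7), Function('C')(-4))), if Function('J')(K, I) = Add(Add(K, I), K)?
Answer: Rational(-292, 7) ≈ -41.714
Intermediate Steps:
n = -43 (n = Add(-87, 44) = -43)
Function('J')(K, I) = Add(I, Mul(2, K)) (Function('J')(K, I) = Add(Add(I, K), K) = Add(I, Mul(2, K)))
Add(n, Mul(Function('J')(-1, -7), Function('C')(-4))) = Add(-43, Mul(Add(-7, Mul(2, -1)), Pow(Add(-3, -4), -1))) = Add(-43, Mul(Add(-7, -2), Pow(-7, -1))) = Add(-43, Mul(-9, Rational(-1, 7))) = Add(-43, Rational(9, 7)) = Rational(-292, 7)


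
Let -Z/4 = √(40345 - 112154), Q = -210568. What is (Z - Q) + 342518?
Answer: 553086 - 4*I*√71809 ≈ 5.5309e+5 - 1071.9*I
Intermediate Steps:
Z = -4*I*√71809 (Z = -4*√(40345 - 112154) = -4*I*√71809 ≈ -1071.9*I)
(Z - Q) + 342518 = (-4*I*√71809 - 1*(-210568)) + 342518 = (-4*I*√71809 + 210568) + 342518 = (210568 - 4*I*√71809) + 342518 = 553086 - 4*I*√71809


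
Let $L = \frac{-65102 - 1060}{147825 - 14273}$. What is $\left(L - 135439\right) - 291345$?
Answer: $- \frac{28498961465}{66776} \approx -4.2678 \cdot 10^{5}$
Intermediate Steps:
$L = - \frac{33081}{66776}$ ($L = - \frac{66162}{133552} = \left(-66162\right) \frac{1}{133552} = - \frac{33081}{66776} \approx -0.4954$)
$\left(L - 135439\right) - 291345 = \left(- \frac{33081}{66776} - 135439\right) - 291345 = - \frac{9044107745}{66776} - 291345 = - \frac{28498961465}{66776}$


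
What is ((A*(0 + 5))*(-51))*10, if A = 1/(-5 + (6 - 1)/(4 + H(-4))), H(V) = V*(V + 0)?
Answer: 10200/19 ≈ 536.84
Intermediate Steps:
H(V) = V² (H(V) = V*V = V²)
A = -4/19 (A = 1/(-5 + (6 - 1)/(4 + (-4)²)) = 1/(-5 + 5/(4 + 16)) = 1/(-5 + 5/20) = 1/(-5 + 5*(1/20)) = 1/(-5 + ¼) = 1/(-19/4) = -4/19 ≈ -0.21053)
((A*(0 + 5))*(-51))*10 = (-4*(0 + 5)/19*(-51))*10 = (-4/19*5*(-51))*10 = -20/19*(-51)*10 = (1020/19)*10 = 10200/19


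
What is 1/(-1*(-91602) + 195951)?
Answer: 1/287553 ≈ 3.4776e-6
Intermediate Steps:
1/(-1*(-91602) + 195951) = 1/(91602 + 195951) = 1/287553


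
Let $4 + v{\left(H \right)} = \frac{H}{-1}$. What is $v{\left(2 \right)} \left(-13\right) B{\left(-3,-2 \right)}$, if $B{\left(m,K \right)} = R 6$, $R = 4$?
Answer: $1872$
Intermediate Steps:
$B{\left(m,K \right)} = 24$ ($B{\left(m,K \right)} = 4 \cdot 6 = 24$)
$v{\left(H \right)} = -4 - H$ ($v{\left(H \right)} = -4 + \frac{H}{-1} = -4 + H \left(-1\right) = -4 - H$)
$v{\left(2 \right)} \left(-13\right) B{\left(-3,-2 \right)} = \left(-4 - 2\right) \left(-13\right) 24 = \left(-6\right) \left(-13\right) 24 = 78 \cdot 24 = 1872$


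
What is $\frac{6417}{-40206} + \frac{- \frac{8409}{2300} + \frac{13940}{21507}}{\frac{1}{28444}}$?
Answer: $- \frac{14179989383865761}{165736168050} \approx -85558.0$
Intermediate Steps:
$\frac{6417}{-40206} + \frac{- \frac{8409}{2300} + \frac{13940}{21507}}{\frac{1}{28444}} = 6417 \left(- \frac{1}{40206}\right) + \left(\left(-8409\right) \frac{1}{2300} + 13940 \cdot \frac{1}{21507}\right) \frac{1}{\frac{1}{28444}} = - \frac{2139}{13402} + \left(- \frac{8409}{2300} + \frac{13940}{21507}\right) 28444 = - \frac{2139}{13402} - \frac{1058048271293}{12366525} = - \frac{14179989383865761}{165736168050}$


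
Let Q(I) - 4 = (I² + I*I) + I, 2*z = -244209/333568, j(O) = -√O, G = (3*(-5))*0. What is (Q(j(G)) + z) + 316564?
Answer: 211193665039/667136 ≈ 3.1657e+5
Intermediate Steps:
G = 0 (G = -15*0 = 0)
z = -244209/667136 (z = (-244209/333568)/2 = (-244209*1/333568)/2 = (½)*(-244209/333568) = -244209/667136 ≈ -0.36606)
Q(I) = 4 + I + 2*I² (Q(I) = 4 + ((I² + I*I) + I) = 4 + ((I² + I²) + I) = 4 + (2*I² + I) = 4 + (I + 2*I²) = 4 + I + 2*I²)
(Q(j(G)) + z) + 316564 = ((4 - √0 + 2*(-√0)²) - 244209/667136) + 316564 = ((4 - 1*0 + 2*(-1*0)²) - 244209/667136) + 316564 = ((4 + 0 + 2*0²) - 244209/667136) + 316564 = ((4 + 0 + 2*0) - 244209/667136) + 316564 = ((4 + 0 + 0) - 244209/667136) + 316564 = (4 - 244209/667136) + 316564 = 2424335/667136 + 316564 = 211193665039/667136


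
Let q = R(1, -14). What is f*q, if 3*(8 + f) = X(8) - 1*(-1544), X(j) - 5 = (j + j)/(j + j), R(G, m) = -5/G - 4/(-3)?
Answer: -16786/9 ≈ -1865.1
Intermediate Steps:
R(G, m) = 4/3 - 5/G (R(G, m) = -5/G - 4*(-⅓) = -5/G + 4/3 = 4/3 - 5/G)
q = -11/3 (q = 4/3 - 5/1 = 4/3 - 5*1 = 4/3 - 5 = -11/3 ≈ -3.6667)
X(j) = 6 (X(j) = 5 + (j + j)/(j + j) = 5 + (2*j)/((2*j)) = 5 + (2*j)*(1/(2*j)) = 5 + 1 = 6)
f = 1526/3 (f = -8 + (6 - 1*(-1544))/3 = -8 + (6 + 1544)/3 = -8 + (⅓)*1550 = -8 + 1550/3 = 1526/3 ≈ 508.67)
f*q = (1526/3)*(-11/3) = -16786/9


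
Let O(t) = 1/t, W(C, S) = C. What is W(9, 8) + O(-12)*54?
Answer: 9/2 ≈ 4.5000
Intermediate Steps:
W(9, 8) + O(-12)*54 = 9 + 54/(-12) = 9 - 1/12*54 = 9 - 9/2 = 9/2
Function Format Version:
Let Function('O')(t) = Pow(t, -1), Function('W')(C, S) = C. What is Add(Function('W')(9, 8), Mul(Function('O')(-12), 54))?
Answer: Rational(9, 2) ≈ 4.5000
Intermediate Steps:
Add(Function('W')(9, 8), Mul(Function('O')(-12), 54)) = Add(9, Mul(Pow(-12, -1), 54)) = Add(9, Mul(Rational(-1, 12), 54)) = Add(9, Rational(-9, 2)) = Rational(9, 2)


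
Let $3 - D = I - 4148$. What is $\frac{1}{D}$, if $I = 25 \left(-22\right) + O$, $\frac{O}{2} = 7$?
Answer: $\frac{1}{4687} \approx 0.00021336$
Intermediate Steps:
$O = 14$ ($O = 2 \cdot 7 = 14$)
$I = -536$ ($I = 25 \left(-22\right) + 14 = -550 + 14 = -536$)
$D = 4687$ ($D = 3 - \left(-536 - 4148\right) = 3 - -4684 = 3 + 4684 = 4687$)
$\frac{1}{D} = \frac{1}{4687}$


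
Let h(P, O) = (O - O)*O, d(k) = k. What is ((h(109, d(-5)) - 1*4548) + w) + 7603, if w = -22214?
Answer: -19159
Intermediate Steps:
h(P, O) = 0 (h(P, O) = 0*O = 0)
((h(109, d(-5)) - 1*4548) + w) + 7603 = ((0 - 1*4548) - 22214) + 7603 = ((0 - 4548) - 22214) + 7603 = (-4548 - 22214) + 7603 = -26762 + 7603 = -19159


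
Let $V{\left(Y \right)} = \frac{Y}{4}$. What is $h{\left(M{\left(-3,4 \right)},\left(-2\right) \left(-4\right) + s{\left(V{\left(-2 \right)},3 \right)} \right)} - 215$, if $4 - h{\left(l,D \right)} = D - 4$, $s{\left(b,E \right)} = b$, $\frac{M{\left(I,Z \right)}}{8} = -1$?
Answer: $- \frac{429}{2} \approx -214.5$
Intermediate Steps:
$M{\left(I,Z \right)} = -8$ ($M{\left(I,Z \right)} = 8 \left(-1\right) = -8$)
$V{\left(Y \right)} = \frac{Y}{4}$ ($V{\left(Y \right)} = Y \frac{1}{4} = \frac{Y}{4}$)
$h{\left(l,D \right)} = 8 - D$ ($h{\left(l,D \right)} = 4 - \left(D - 4\right) = 4 - \left(-4 + D\right) = 8 - D$)
$h{\left(M{\left(-3,4 \right)},\left(-2\right) \left(-4\right) + s{\left(V{\left(-2 \right)},3 \right)} \right)} - 215 = \left(8 - \left(\left(-2\right) \left(-4\right) + \frac{1}{4} \left(-2\right)\right)\right) - 215 = \left(8 - \left(8 - \frac{1}{2}\right)\right) - 215 = \left(8 - \frac{15}{2}\right) - 215 = \frac{1}{2} - 215 = - \frac{429}{2}$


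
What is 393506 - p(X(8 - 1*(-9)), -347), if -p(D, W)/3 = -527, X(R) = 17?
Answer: 391925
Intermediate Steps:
p(D, W) = 1581 (p(D, W) = -3*(-527) = 1581)
393506 - p(X(8 - 1*(-9)), -347) = 393506 - 1*1581 = 393506 - 1581 = 391925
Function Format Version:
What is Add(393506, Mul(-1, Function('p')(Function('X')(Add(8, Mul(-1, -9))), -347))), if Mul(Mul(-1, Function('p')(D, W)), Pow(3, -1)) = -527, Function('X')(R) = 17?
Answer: 391925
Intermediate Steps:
Function('p')(D, W) = 1581 (Function('p')(D, W) = Mul(-3, -527) = 1581)
Add(393506, Mul(-1, Function('p')(Function('X')(Add(8, Mul(-1, -9))), -347))) = Add(393506, Mul(-1, 1581)) = Add(393506, -1581) = 391925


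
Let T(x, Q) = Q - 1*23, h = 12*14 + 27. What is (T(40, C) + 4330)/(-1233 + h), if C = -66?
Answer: -4241/1038 ≈ -4.0857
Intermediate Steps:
h = 195 (h = 168 + 27 = 195)
T(x, Q) = -23 + Q (T(x, Q) = Q - 23 = -23 + Q)
(T(40, C) + 4330)/(-1233 + h) = ((-23 - 66) + 4330)/(-1233 + 195) = (-89 + 4330)/(-1038) = 4241*(-1/1038) = -4241/1038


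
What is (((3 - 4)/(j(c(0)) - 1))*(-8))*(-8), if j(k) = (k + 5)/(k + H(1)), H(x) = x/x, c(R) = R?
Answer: -16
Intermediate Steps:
H(x) = 1
j(k) = (5 + k)/(1 + k) (j(k) = (k + 5)/(k + 1) = (5 + k)/(1 + k))
(((3 - 4)/(j(c(0)) - 1))*(-8))*(-8) = (((3 - 4)/((5 + 0)/(1 + 0) - 1))*(-8))*(-8) = (-1/(5/1 - 1)*(-8))*(-8) = (-1/(1*5 - 1)*(-8))*(-8) = (-1/(5 - 1)*(-8))*(-8) = (-1/4*(-8))*(-8) = (-1*¼*(-8))*(-8) = -¼*(-8)*(-8) = 2*(-8) = -16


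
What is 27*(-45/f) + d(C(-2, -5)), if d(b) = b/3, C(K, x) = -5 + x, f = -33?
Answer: 1105/33 ≈ 33.485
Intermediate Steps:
d(b) = b/3 (d(b) = b*(⅓) = b/3)
27*(-45/f) + d(C(-2, -5)) = 27*(-45/(-33)) + (-5 - 5)/3 = 27*(-45*(-1/33)) + (⅓)*(-10) = 27*(15/11) - 10/3 = 405/11 - 10/3 = 1105/33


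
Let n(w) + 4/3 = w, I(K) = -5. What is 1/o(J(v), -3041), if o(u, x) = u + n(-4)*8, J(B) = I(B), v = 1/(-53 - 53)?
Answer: -3/143 ≈ -0.020979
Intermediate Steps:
n(w) = -4/3 + w
v = -1/106 (v = 1/(-106) = -1/106 ≈ -0.0094340)
J(B) = -5
o(u, x) = -128/3 + u (o(u, x) = u + (-4/3 - 4)*8 = u - 16/3*8 = u - 128/3 = -128/3 + u)
1/o(J(v), -3041) = 1/(-128/3 - 5) = 1/(-143/3) = -3/143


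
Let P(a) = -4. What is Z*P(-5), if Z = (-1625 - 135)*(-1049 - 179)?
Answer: -8645120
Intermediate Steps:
Z = 2161280 (Z = -1760*(-1228) = 2161280)
Z*P(-5) = 2161280*(-4) = -8645120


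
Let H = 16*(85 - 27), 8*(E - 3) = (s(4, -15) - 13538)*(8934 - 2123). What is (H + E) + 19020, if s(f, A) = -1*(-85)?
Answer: -91468775/8 ≈ -1.1434e+7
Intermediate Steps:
s(f, A) = 85
E = -91628359/8 (E = 3 + ((85 - 13538)*(8934 - 2123))/8 = 3 + (-13453*6811)/8 = 3 + (⅛)*(-91628383) = 3 - 91628383/8 = -91628359/8 ≈ -1.1454e+7)
H = 928 (H = 16*58 = 928)
(H + E) + 19020 = (928 - 91628359/8) + 19020 = -91620935/8 + 19020 = -91468775/8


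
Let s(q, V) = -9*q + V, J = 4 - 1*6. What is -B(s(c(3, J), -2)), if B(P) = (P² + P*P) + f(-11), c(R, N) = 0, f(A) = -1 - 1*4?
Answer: -3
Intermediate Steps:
f(A) = -5 (f(A) = -1 - 4 = -5)
J = -2 (J = 4 - 6 = -2)
s(q, V) = V - 9*q
B(P) = -5 + 2*P² (B(P) = (P² + P*P) - 5 = (P² + P²) - 5 = 2*P² - 5 = -5 + 2*P²)
-B(s(c(3, J), -2)) = -(-5 + 2*(-2 - 9*0)²) = -(-5 + 2*(-2 + 0)²) = -(-5 + 2*(-2)²) = -(-5 + 2*4) = -(-5 + 8) = -1*3 = -3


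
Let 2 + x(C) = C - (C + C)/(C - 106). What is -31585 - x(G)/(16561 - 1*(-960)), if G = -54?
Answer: -22136029133/700840 ≈ -31585.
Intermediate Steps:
x(C) = -2 + C - 2*C/(-106 + C) (x(C) = -2 + (C - (C + C)/(C - 106)) = -2 + (C - 2*C/(-106 + C)) = -2 + C - 2*C/(-106 + C))
-31585 - x(G)/(16561 - 1*(-960)) = -31585 - (212 + (-54)² - 110*(-54))/(-106 - 54)/(16561 - 1*(-960)) = -31585 - (212 + 2916 + 5940)/(-160)/(16561 + 960) = -31585 - (-1/160*9068)/17521 = -31585 - (-2267)/(40*17521) = -31585 - 1*(-2267/700840) = -31585 + 2267/700840 = -22136029133/700840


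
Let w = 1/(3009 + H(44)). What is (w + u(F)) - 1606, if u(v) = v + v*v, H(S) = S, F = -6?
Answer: -4811527/3053 ≈ -1576.0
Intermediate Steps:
u(v) = v + v**2
w = 1/3053 (w = 1/(3009 + 44) = 1/3053 ≈ 0.00032755)
(w + u(F)) - 1606 = (1/3053 - 6*(1 - 6)) - 1606 = (1/3053 - 6*(-5)) - 1606 = (1/3053 + 30) - 1606 = 91591/3053 - 1606 = -4811527/3053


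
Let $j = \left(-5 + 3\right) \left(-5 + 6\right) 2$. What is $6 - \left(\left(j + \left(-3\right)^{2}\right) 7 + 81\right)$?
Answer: $-110$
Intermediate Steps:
$j = -4$ ($j = \left(-2\right) 1 \cdot 2 = \left(-2\right) 2 = -4$)
$6 - \left(\left(j + \left(-3\right)^{2}\right) 7 + 81\right) = 6 - \left(\left(-4 + \left(-3\right)^{2}\right) 7 + 81\right) = 6 - \left(\left(-4 + 9\right) 7 + 81\right) = 6 - \left(5 \cdot 7 + 81\right) = 6 - \left(35 + 81\right) = 6 - 116 = -110$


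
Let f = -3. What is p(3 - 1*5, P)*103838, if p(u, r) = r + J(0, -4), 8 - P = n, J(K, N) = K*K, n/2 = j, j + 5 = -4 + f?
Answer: 3322816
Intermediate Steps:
j = -12 (j = -5 + (-4 - 3) = -5 - 7 = -12)
n = -24 (n = 2*(-12) = -24)
J(K, N) = K²
P = 32 (P = 8 - 1*(-24) = 8 + 24 = 32)
p(u, r) = r (p(u, r) = r + 0² = r + 0 = r)
p(3 - 1*5, P)*103838 = 32*103838 = 3322816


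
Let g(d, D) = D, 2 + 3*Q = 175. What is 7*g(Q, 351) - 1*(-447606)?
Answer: 450063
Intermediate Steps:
Q = 173/3 (Q = -2/3 + (1/3)*175 = -2/3 + 175/3 = 173/3 ≈ 57.667)
7*g(Q, 351) - 1*(-447606) = 7*351 - 1*(-447606) = 2457 + 447606 = 450063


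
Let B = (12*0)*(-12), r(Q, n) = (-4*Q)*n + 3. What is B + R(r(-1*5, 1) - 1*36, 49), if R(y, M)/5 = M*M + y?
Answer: 11940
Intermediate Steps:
r(Q, n) = 3 - 4*Q*n (r(Q, n) = -4*Q*n + 3 = 3 - 4*Q*n)
B = 0 (B = 0*(-12) = 0)
R(y, M) = 5*y + 5*M² (R(y, M) = 5*(M*M + y) = 5*(M² + y) = 5*(y + M²) = 5*y + 5*M²)
B + R(r(-1*5, 1) - 1*36, 49) = 0 + (5*((3 - 4*(-1*5)*1) - 1*36) + 5*49²) = 0 + (5*((3 - 4*(-5)*1) - 36) + 5*2401) = 0 + (5*((3 + 20) - 36) + 12005) = 0 + (5*(23 - 36) + 12005) = 0 + (5*(-13) + 12005) = 0 + (-65 + 12005) = 0 + 11940 = 11940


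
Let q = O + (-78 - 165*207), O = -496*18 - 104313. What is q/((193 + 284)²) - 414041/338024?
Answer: -5335410595/2848528248 ≈ -1.8730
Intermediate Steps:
O = -113241 (O = -8928 - 104313 = -113241)
q = -147474 (q = -113241 + (-78 - 165*207) = -113241 + (-78 - 34155) = -113241 - 34233 = -147474)
q/((193 + 284)²) - 414041/338024 = -147474/(193 + 284)² - 414041/338024 = -147474/(477²) - 414041*1/338024 = -147474/227529 - 414041/338024 = -147474*1/227529 - 414041/338024 = -5462/8427 - 414041/338024 = -5335410595/2848528248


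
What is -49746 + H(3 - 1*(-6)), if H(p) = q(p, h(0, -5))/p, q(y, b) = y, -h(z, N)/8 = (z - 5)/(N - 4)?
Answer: -49745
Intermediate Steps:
h(z, N) = -8*(-5 + z)/(-4 + N) (h(z, N) = -8*(z - 5)/(N - 4) = -8*(-5 + z)/(-4 + N))
H(p) = 1 (H(p) = p/p = 1)
-49746 + H(3 - 1*(-6)) = -49746 + 1 = -49745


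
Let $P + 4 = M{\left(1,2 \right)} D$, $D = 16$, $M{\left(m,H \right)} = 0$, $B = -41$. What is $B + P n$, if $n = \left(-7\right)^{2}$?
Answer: $-237$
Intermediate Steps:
$n = 49$
$P = -4$ ($P = -4 + 0 \cdot 16 = -4 + 0 = -4$)
$B + P n = -41 - 196 = -237$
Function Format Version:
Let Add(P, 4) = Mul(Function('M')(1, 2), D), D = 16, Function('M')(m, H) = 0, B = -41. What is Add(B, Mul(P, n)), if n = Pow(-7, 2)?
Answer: -237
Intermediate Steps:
n = 49
P = -4 (P = Add(-4, Mul(0, 16)) = Add(-4, 0) = -4)
Add(B, Mul(P, n)) = Add(-41, Mul(-4, 49)) = Add(-41, -196) = -237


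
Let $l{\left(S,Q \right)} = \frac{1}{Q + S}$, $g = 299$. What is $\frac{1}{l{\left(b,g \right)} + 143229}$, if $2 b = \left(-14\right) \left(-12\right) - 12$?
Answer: $\frac{377}{53997334} \approx 6.9818 \cdot 10^{-6}$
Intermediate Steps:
$b = 78$ ($b = \frac{\left(-14\right) \left(-12\right) - 12}{2} = \frac{168 - 12}{2} = \frac{1}{2} \cdot 156 = 78$)
$\frac{1}{l{\left(b,g \right)} + 143229} = \frac{1}{\frac{1}{299 + 78} + 143229} = \frac{1}{\frac{1}{377} + 143229} = \frac{1}{\frac{53997334}{377}} = \frac{377}{53997334}$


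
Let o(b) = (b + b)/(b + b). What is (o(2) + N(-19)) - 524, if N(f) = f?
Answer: -542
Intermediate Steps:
o(b) = 1 (o(b) = (2*b)/((2*b)) = (2*b)*(1/(2*b)) = 1)
(o(2) + N(-19)) - 524 = (1 - 19) - 524 = -18 - 524 = -542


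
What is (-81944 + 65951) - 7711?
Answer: -23704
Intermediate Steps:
(-81944 + 65951) - 7711 = -15993 - 7711 = -23704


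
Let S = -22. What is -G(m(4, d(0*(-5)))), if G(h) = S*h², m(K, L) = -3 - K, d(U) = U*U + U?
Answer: 1078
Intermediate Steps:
d(U) = U + U² (d(U) = U² + U = U + U²)
G(h) = -22*h²
-G(m(4, d(0*(-5)))) = -(-22)*(-3 - 1*4)² = -(-22)*(-3 - 4)² = -(-22)*(-7)² = -(-22)*49 = -1*(-1078) = 1078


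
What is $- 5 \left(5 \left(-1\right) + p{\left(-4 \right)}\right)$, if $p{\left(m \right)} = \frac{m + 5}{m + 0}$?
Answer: $\frac{105}{4} \approx 26.25$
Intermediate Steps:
$p{\left(m \right)} = \frac{5 + m}{m}$
$- 5 \left(5 \left(-1\right) + p{\left(-4 \right)}\right) = - 5 \left(5 \left(-1\right) + \frac{5 - 4}{-4}\right) = - 5 \left(-5 - \frac{1}{4}\right) = \left(-5\right) \left(- \frac{21}{4}\right) = \frac{105}{4}$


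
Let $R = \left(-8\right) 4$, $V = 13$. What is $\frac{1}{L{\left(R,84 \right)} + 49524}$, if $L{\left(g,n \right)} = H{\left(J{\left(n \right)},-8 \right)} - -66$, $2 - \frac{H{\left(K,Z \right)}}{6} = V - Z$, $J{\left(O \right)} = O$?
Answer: $\frac{1}{49476} \approx 2.0212 \cdot 10^{-5}$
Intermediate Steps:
$R = -32$
$H{\left(K,Z \right)} = -66 + 6 Z$ ($H{\left(K,Z \right)} = 12 - 6 \left(13 - Z\right) = 12 + \left(-78 + 6 Z\right) = -66 + 6 Z$)
$L{\left(g,n \right)} = -48$ ($L{\left(g,n \right)} = \left(-66 + 6 \left(-8\right)\right) - -66 = \left(-66 - 48\right) + 66 = -114 + 66 = -48$)
$\frac{1}{L{\left(R,84 \right)} + 49524} = \frac{1}{-48 + 49524} = \frac{1}{49476}$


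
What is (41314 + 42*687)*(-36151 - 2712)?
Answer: -2726938984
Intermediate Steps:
(41314 + 42*687)*(-36151 - 2712) = (41314 + 28854)*(-38863) = 70168*(-38863) = -2726938984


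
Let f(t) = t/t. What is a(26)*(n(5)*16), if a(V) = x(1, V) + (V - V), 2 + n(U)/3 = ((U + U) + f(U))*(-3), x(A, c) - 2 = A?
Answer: -5040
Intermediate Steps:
f(t) = 1
x(A, c) = 2 + A
n(U) = -15 - 18*U (n(U) = -6 + 3*(((U + U) + 1)*(-3)) = -6 + 3*((2*U + 1)*(-3)) = -6 + 3*((1 + 2*U)*(-3)) = -6 + 3*(-3 - 6*U) = -6 + (-9 - 18*U) = -15 - 18*U)
a(V) = 3 (a(V) = (2 + 1) + (V - V) = 3 + 0 = 3)
a(26)*(n(5)*16) = 3*((-15 - 18*5)*16) = 3*((-15 - 90)*16) = 3*(-105*16) = 3*(-1680) = -5040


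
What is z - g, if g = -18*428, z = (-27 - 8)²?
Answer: 8929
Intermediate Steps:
z = 1225 (z = (-35)² = 1225)
g = -7704
z - g = 1225 - 1*(-7704) = 1225 + 7704 = 8929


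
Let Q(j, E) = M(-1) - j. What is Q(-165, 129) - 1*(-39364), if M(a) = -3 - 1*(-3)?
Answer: 39529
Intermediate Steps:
M(a) = 0 (M(a) = -3 + 3 = 0)
Q(j, E) = -j (Q(j, E) = 0 - j = -j)
Q(-165, 129) - 1*(-39364) = -1*(-165) - 1*(-39364) = 165 + 39364 = 39529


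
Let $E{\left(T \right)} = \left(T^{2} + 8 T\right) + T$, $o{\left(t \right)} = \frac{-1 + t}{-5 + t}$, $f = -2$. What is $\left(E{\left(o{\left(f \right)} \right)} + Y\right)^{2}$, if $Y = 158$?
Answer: $\frac{63043600}{2401} \approx 26257.0$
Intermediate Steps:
$o{\left(t \right)} = \frac{-1 + t}{-5 + t}$
$E{\left(T \right)} = T^{2} + 9 T$
$\left(E{\left(o{\left(f \right)} \right)} + Y\right)^{2} = \left(\frac{-1 - 2}{-5 - 2} \left(9 + \frac{-1 - 2}{-5 - 2}\right) + 158\right)^{2} = \left(\frac{1}{-7} \left(-3\right) \left(9 + \frac{1}{-7} \left(-3\right)\right) + 158\right)^{2} = \left(\left(- \frac{1}{7}\right) \left(-3\right) \left(9 - - \frac{3}{7}\right) + 158\right)^{2} = \left(\frac{3 \left(9 + \frac{3}{7}\right)}{7} + 158\right)^{2} = \left(\frac{3}{7} \cdot \frac{66}{7} + 158\right)^{2} = \left(\frac{198}{49} + 158\right)^{2} = \left(\frac{7940}{49}\right)^{2} = \frac{63043600}{2401}$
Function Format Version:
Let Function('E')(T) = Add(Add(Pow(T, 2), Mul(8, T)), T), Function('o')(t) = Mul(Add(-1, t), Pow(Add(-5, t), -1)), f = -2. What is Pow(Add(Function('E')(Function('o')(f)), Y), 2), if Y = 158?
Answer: Rational(63043600, 2401) ≈ 26257.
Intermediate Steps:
Function('o')(t) = Mul(Pow(Add(-5, t), -1), Add(-1, t))
Function('E')(T) = Add(Pow(T, 2), Mul(9, T))
Pow(Add(Function('E')(Function('o')(f)), Y), 2) = Pow(Add(Mul(Mul(Pow(Add(-5, -2), -1), Add(-1, -2)), Add(9, Mul(Pow(Add(-5, -2), -1), Add(-1, -2)))), 158), 2) = Pow(Add(Mul(Mul(Pow(-7, -1), -3), Add(9, Mul(Pow(-7, -1), -3))), 158), 2) = Pow(Add(Mul(Mul(Rational(-1, 7), -3), Add(9, Mul(Rational(-1, 7), -3))), 158), 2) = Pow(Add(Mul(Rational(3, 7), Add(9, Rational(3, 7))), 158), 2) = Pow(Add(Mul(Rational(3, 7), Rational(66, 7)), 158), 2) = Pow(Add(Rational(198, 49), 158), 2) = Pow(Rational(7940, 49), 2) = Rational(63043600, 2401)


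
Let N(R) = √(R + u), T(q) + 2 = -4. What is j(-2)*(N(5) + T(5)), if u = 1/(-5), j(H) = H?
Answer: 12 - 4*√30/5 ≈ 7.6182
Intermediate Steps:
T(q) = -6 (T(q) = -2 - 4 = -6)
u = -⅕ ≈ -0.20000
N(R) = √(-⅕ + R) (N(R) = √(R - ⅕) = √(-⅕ + R))
j(-2)*(N(5) + T(5)) = -2*(√(-5 + 25*5)/5 - 6) = -2*(√(-5 + 125)/5 - 6) = -2*(√120/5 - 6) = -2*((2*√30)/5 - 6) = -2*(2*√30/5 - 6) = -2*(-6 + 2*√30/5) = 12 - 4*√30/5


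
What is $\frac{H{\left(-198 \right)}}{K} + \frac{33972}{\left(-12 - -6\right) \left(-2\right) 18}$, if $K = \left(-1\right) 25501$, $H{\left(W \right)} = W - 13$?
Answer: $\frac{72197129}{459018} \approx 157.29$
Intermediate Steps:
$H{\left(W \right)} = -13 + W$
$K = -25501$
$\frac{H{\left(-198 \right)}}{K} + \frac{33972}{\left(-12 - -6\right) \left(-2\right) 18} = \frac{-13 - 198}{-25501} + \frac{33972}{\left(-12 - -6\right) \left(-2\right) 18} = \left(-211\right) \left(- \frac{1}{25501}\right) + \frac{33972}{\left(-12 + 6\right) \left(-2\right) 18} = \frac{211}{25501} + \frac{33972}{\left(-6\right) \left(-2\right) 18} = \frac{211}{25501} + \frac{33972}{12 \cdot 18} = \frac{211}{25501} + \frac{33972}{216} = \frac{211}{25501} + 33972 \cdot \frac{1}{216} = \frac{211}{25501} + \frac{2831}{18} = \frac{72197129}{459018}$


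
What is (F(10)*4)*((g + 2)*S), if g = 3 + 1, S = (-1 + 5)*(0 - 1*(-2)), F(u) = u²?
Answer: 19200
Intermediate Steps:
S = 8 (S = 4*(0 + 2) = 4*2 = 8)
g = 4
(F(10)*4)*((g + 2)*S) = (10²*4)*((4 + 2)*8) = (100*4)*(6*8) = 400*48 = 19200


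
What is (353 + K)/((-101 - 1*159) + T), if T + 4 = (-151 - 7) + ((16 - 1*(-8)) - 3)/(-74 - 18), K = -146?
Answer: -19044/38845 ≈ -0.49026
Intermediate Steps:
T = -14925/92 (T = -4 + ((-151 - 7) + ((16 - 1*(-8)) - 3)/(-74 - 18)) = -4 + (-158 + ((16 + 8) - 3)/(-92)) = -4 + (-158 + (24 - 3)*(-1/92)) = -4 + (-158 + 21*(-1/92)) = -4 + (-158 - 21/92) = -4 - 14557/92 = -14925/92 ≈ -162.23)
(353 + K)/((-101 - 1*159) + T) = (353 - 146)/((-101 - 1*159) - 14925/92) = 207/((-101 - 159) - 14925/92) = 207/(-260 - 14925/92) = 207/(-38845/92) = 207*(-92/38845) = -19044/38845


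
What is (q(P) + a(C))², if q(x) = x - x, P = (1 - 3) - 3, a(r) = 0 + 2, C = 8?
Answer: 4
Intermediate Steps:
a(r) = 2
P = -5 (P = -2 - 3 = -5)
q(x) = 0
(q(P) + a(C))² = (0 + 2)² = 2² = 4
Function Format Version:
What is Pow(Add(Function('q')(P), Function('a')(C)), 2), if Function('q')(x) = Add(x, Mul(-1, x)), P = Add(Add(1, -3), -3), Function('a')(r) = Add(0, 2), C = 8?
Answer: 4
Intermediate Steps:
Function('a')(r) = 2
P = -5 (P = Add(-2, -3) = -5)
Function('q')(x) = 0
Pow(Add(Function('q')(P), Function('a')(C)), 2) = Pow(Add(0, 2), 2) = Pow(2, 2) = 4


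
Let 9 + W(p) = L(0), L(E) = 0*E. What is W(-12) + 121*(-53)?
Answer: -6422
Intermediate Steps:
L(E) = 0
W(p) = -9 (W(p) = -9 + 0 = -9)
W(-12) + 121*(-53) = -9 + 121*(-53) = -9 - 6413 = -6422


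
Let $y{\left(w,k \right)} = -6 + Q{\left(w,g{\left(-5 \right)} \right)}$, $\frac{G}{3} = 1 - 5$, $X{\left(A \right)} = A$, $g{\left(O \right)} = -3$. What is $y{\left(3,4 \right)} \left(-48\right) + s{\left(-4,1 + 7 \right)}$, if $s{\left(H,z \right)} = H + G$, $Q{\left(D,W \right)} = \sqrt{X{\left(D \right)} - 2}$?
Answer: $224$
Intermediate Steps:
$G = -12$ ($G = 3 \left(1 - 5\right) = 3 \left(-4\right) = -12$)
$Q{\left(D,W \right)} = \sqrt{-2 + D}$ ($Q{\left(D,W \right)} = \sqrt{D - 2} = \sqrt{-2 + D}$)
$s{\left(H,z \right)} = -12 + H$ ($s{\left(H,z \right)} = H - 12 = -12 + H$)
$y{\left(w,k \right)} = -6 + \sqrt{-2 + w}$
$y{\left(3,4 \right)} \left(-48\right) + s{\left(-4,1 + 7 \right)} = \left(-6 + \sqrt{-2 + 3}\right) \left(-48\right) - 16 = \left(-6 + \sqrt{1}\right) \left(-48\right) - 16 = \left(-6 + 1\right) \left(-48\right) - 16 = \left(-5\right) \left(-48\right) - 16 = 240 - 16 = 224$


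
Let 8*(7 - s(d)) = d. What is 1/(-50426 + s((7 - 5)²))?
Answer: -2/100839 ≈ -1.9834e-5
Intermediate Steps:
s(d) = 7 - d/8
1/(-50426 + s((7 - 5)²)) = 1/(-50426 + (7 - (7 - 5)²/8)) = 1/(-50426 + (7 - ⅛*2²)) = 1/(-50426 + (7 - ⅛*4)) = 1/(-50426 + (7 - ½)) = 1/(-50426 + 13/2) = 1/(-100839/2) = -2/100839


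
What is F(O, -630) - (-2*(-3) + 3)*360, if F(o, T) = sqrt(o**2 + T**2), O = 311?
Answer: -3240 + sqrt(493621) ≈ -2537.4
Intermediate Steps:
F(o, T) = sqrt(T**2 + o**2)
F(O, -630) - (-2*(-3) + 3)*360 = sqrt((-630)**2 + 311**2) - (-2*(-3) + 3)*360 = sqrt(396900 + 96721) - (6 + 3)*360 = sqrt(493621) - 9*360 = sqrt(493621) - 1*3240 = sqrt(493621) - 3240 = -3240 + sqrt(493621)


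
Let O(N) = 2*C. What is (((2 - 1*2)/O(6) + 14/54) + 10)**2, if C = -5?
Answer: 76729/729 ≈ 105.25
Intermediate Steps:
O(N) = -10 (O(N) = 2*(-5) = -10)
(((2 - 1*2)/O(6) + 14/54) + 10)**2 = (((2 - 1*2)/(-10) + 14/54) + 10)**2 = (((2 - 2)*(-1/10) + 14*(1/54)) + 10)**2 = ((0*(-1/10) + 7/27) + 10)**2 = ((0 + 7/27) + 10)**2 = (7/27 + 10)**2 = (277/27)**2 = 76729/729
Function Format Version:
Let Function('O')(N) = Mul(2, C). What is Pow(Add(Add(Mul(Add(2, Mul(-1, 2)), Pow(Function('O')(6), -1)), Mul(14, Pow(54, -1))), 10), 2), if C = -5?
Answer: Rational(76729, 729) ≈ 105.25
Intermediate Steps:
Function('O')(N) = -10 (Function('O')(N) = Mul(2, -5) = -10)
Pow(Add(Add(Mul(Add(2, Mul(-1, 2)), Pow(Function('O')(6), -1)), Mul(14, Pow(54, -1))), 10), 2) = Pow(Add(Add(Mul(Add(2, Mul(-1, 2)), Pow(-10, -1)), Mul(14, Pow(54, -1))), 10), 2) = Pow(Add(Add(Mul(Add(2, -2), Rational(-1, 10)), Mul(14, Rational(1, 54))), 10), 2) = Pow(Add(Add(Mul(0, Rational(-1, 10)), Rational(7, 27)), 10), 2) = Pow(Add(Add(0, Rational(7, 27)), 10), 2) = Pow(Add(Rational(7, 27), 10), 2) = Pow(Rational(277, 27), 2) = Rational(76729, 729)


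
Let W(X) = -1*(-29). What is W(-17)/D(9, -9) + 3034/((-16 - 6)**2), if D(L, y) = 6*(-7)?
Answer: 14174/2541 ≈ 5.5781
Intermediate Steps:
D(L, y) = -42
W(X) = 29
W(-17)/D(9, -9) + 3034/((-16 - 6)**2) = 29/(-42) + 3034/((-16 - 6)**2) = 29*(-1/42) + 3034/((-22)**2) = -29/42 + 3034/484 = -29/42 + 3034*(1/484) = -29/42 + 1517/242 = 14174/2541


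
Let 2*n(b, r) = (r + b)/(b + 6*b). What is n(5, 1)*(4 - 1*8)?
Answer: -12/35 ≈ -0.34286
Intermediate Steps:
n(b, r) = (b + r)/(14*b) (n(b, r) = ((r + b)/(b + 6*b))/2 = ((b + r)/((7*b)))/2 = ((b + r)*(1/(7*b)))/2 = ((b + r)/(7*b))/2 = (b + r)/(14*b))
n(5, 1)*(4 - 1*8) = ((1/14)*(5 + 1)/5)*(4 - 1*8) = ((1/14)*(⅕)*6)*(4 - 8) = (3/35)*(-4) = -12/35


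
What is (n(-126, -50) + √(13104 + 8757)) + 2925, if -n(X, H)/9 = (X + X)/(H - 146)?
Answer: 20394/7 + 3*√2429 ≈ 3061.3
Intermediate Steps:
n(X, H) = -18*X/(-146 + H) (n(X, H) = -9*(X + X)/(H - 146) = -9*2*X/(-146 + H) = -18*X/(-146 + H))
(n(-126, -50) + √(13104 + 8757)) + 2925 = (-18*(-126)/(-146 - 50) + √(13104 + 8757)) + 2925 = (-18*(-126)/(-196) + √21861) + 2925 = (-18*(-126)*(-1/196) + 3*√2429) + 2925 = (-81/7 + 3*√2429) + 2925 = 20394/7 + 3*√2429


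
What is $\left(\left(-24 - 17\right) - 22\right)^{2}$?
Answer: $3969$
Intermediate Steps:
$\left(\left(-24 - 17\right) - 22\right)^{2} = \left(-41 - 22\right)^{2} = \left(-63\right)^{2} = 3969$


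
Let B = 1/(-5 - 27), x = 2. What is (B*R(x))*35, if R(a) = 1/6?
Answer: -35/192 ≈ -0.18229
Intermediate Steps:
R(a) = 1/6
B = -1/32 (B = 1/(-32) = -1/32 ≈ -0.031250)
(B*R(x))*35 = -1/32*1/6*35 = -1/192*35 = -35/192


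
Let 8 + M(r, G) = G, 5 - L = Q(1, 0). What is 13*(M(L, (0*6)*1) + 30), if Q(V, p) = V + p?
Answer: 286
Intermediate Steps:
L = 4 (L = 5 - (1 + 0) = 5 - 1*1 = 5 - 1 = 4)
M(r, G) = -8 + G
13*(M(L, (0*6)*1) + 30) = 13*((-8 + (0*6)*1) + 30) = 13*((-8 + 0*1) + 30) = 13*((-8 + 0) + 30) = 13*(-8 + 30) = 13*22 = 286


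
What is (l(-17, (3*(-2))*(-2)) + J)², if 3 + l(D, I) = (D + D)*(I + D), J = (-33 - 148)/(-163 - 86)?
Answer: 1744231696/62001 ≈ 28132.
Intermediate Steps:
J = 181/249 (J = -181/(-249) = -181*(-1/249) = 181/249 ≈ 0.72691)
l(D, I) = -3 + 2*D*(D + I) (l(D, I) = -3 + (D + D)*(I + D) = -3 + (2*D)*(D + I) = -3 + 2*D*(D + I))
(l(-17, (3*(-2))*(-2)) + J)² = ((-3 + 2*(-17)² + 2*(-17)*((3*(-2))*(-2))) + 181/249)² = ((-3 + 2*289 + 2*(-17)*(-6*(-2))) + 181/249)² = ((-3 + 578 + 2*(-17)*12) + 181/249)² = ((-3 + 578 - 408) + 181/249)² = (167 + 181/249)² = (41764/249)² = 1744231696/62001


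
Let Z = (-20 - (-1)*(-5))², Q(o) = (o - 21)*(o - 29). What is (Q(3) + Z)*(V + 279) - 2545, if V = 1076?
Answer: 1478470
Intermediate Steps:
Q(o) = (-29 + o)*(-21 + o) (Q(o) = (-21 + o)*(-29 + o) = (-29 + o)*(-21 + o))
Z = 625 (Z = (-20 - 1*5)² = (-20 - 5)² = (-25)² = 625)
(Q(3) + Z)*(V + 279) - 2545 = ((609 + 3² - 50*3) + 625)*(1076 + 279) - 2545 = ((609 + 9 - 150) + 625)*1355 - 2545 = (468 + 625)*1355 - 2545 = 1093*1355 - 2545 = 1481015 - 2545 = 1478470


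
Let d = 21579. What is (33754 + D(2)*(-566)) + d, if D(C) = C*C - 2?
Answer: 54201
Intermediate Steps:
D(C) = -2 + C² (D(C) = C² - 2 = -2 + C²)
(33754 + D(2)*(-566)) + d = (33754 + (-2 + 2²)*(-566)) + 21579 = (33754 + (-2 + 4)*(-566)) + 21579 = (33754 + 2*(-566)) + 21579 = (33754 - 1132) + 21579 = 32622 + 21579 = 54201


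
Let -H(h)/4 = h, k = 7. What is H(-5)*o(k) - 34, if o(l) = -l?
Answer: -174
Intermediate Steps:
H(h) = -4*h
H(-5)*o(k) - 34 = (-4*(-5))*(-1*7) - 34 = 20*(-7) - 34 = -140 - 34 = -174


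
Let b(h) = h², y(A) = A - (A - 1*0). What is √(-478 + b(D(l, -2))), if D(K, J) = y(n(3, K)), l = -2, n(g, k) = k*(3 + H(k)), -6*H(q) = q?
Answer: I*√478 ≈ 21.863*I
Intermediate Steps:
H(q) = -q/6
n(g, k) = k*(3 - k/6)
y(A) = 0 (y(A) = A - (A + 0) = A - A = 0)
D(K, J) = 0
√(-478 + b(D(l, -2))) = √(-478 + 0²) = √(-478 + 0) = √(-478) = I*√478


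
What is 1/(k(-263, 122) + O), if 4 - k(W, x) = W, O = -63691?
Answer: -1/63424 ≈ -1.5767e-5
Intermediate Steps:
k(W, x) = 4 - W
1/(k(-263, 122) + O) = 1/((4 - 1*(-263)) - 63691) = 1/((4 + 263) - 63691) = 1/(267 - 63691) = 1/(-63424) = -1/63424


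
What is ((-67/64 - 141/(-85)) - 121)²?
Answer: 428908417921/29593600 ≈ 14493.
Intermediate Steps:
((-67/64 - 141/(-85)) - 121)² = ((-67*1/64 - 141*(-1/85)) - 121)² = ((-67/64 + 141/85) - 121)² = (3329/5440 - 121)² = (-654911/5440)² = 428908417921/29593600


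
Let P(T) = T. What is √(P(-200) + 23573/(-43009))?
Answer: 19*I*√1027614037/43009 ≈ 14.161*I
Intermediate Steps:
√(P(-200) + 23573/(-43009)) = √(-200 + 23573/(-43009)) = √(-200 + 23573*(-1/43009)) = √(-200 - 23573/43009) = √(-8625373/43009) = 19*I*√1027614037/43009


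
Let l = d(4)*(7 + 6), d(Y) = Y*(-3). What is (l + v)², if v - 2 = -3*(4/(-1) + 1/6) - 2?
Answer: 83521/4 ≈ 20880.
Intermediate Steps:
d(Y) = -3*Y
v = 23/2 (v = 2 + (-3*(4/(-1) + 1/6) - 2) = 2 + (-3*(4*(-1) + 1*(⅙)) - 2) = 2 + (-3*(-4 + ⅙) - 2) = 2 + (-3*(-23/6) - 2) = 2 + (23/2 - 2) = 2 + 19/2 = 23/2 ≈ 11.500)
l = -156 (l = (-3*4)*(7 + 6) = -12*13 = -156)
(l + v)² = (-156 + 23/2)² = (-289/2)² = 83521/4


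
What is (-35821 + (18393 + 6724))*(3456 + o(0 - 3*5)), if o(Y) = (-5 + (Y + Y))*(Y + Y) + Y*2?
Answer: -47911104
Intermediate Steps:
o(Y) = 2*Y + 2*Y*(-5 + 2*Y) (o(Y) = (-5 + 2*Y)*(2*Y) + 2*Y = 2*Y*(-5 + 2*Y) + 2*Y = 2*Y + 2*Y*(-5 + 2*Y))
(-35821 + (18393 + 6724))*(3456 + o(0 - 3*5)) = (-35821 + (18393 + 6724))*(3456 + 4*(0 - 3*5)*(-2 + (0 - 3*5))) = (-35821 + 25117)*(3456 + 4*(0 - 15)*(-2 + (0 - 15))) = -10704*(3456 + 4*(-15)*(-2 - 15)) = -10704*(3456 + 4*(-15)*(-17)) = -10704*(3456 + 1020) = -10704*4476 = -47911104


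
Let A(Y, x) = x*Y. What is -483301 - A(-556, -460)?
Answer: -739061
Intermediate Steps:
A(Y, x) = Y*x
-483301 - A(-556, -460) = -483301 - (-556)*(-460) = -483301 - 1*255760 = -483301 - 255760 = -739061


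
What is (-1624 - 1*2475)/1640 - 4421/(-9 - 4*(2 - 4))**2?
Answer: -7254539/1640 ≈ -4423.5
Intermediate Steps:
(-1624 - 1*2475)/1640 - 4421/(-9 - 4*(2 - 4))**2 = (-1624 - 2475)*(1/1640) - 4421/(-9 - 4*(-2))**2 = -4099*1/1640 - 4421/(-9 + 8)**2 = -4099/1640 - 4421/((-1)**2) = -4099/1640 - 4421/1 = -4099/1640 - 4421*1 = -4099/1640 - 4421 = -7254539/1640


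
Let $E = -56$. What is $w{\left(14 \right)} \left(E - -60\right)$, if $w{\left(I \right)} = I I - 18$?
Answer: $712$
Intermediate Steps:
$w{\left(I \right)} = -18 + I^{2}$ ($w{\left(I \right)} = I^{2} - 18 = -18 + I^{2}$)
$w{\left(14 \right)} \left(E - -60\right) = \left(-18 + 14^{2}\right) \left(-56 - -60\right) = \left(-18 + 196\right) \left(-56 + 60\right) = 178 \cdot 4 = 712$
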